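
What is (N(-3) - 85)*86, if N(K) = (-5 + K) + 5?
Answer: -7568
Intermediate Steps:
N(K) = K
(N(-3) - 85)*86 = (-3 - 85)*86 = -88*86 = -7568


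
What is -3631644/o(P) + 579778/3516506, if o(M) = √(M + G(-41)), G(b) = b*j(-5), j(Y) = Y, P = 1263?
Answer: 289889/1758253 - 1815822*√367/367 ≈ -94785.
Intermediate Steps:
G(b) = -5*b (G(b) = b*(-5) = -5*b)
o(M) = √(205 + M) (o(M) = √(M - 5*(-41)) = √(M + 205) = √(205 + M))
-3631644/o(P) + 579778/3516506 = -3631644/√(205 + 1263) + 579778/3516506 = -3631644*√367/734 + 579778*(1/3516506) = -3631644*√367/734 + 289889/1758253 = -1815822*√367/367 + 289889/1758253 = 289889/1758253 - 1815822*√367/367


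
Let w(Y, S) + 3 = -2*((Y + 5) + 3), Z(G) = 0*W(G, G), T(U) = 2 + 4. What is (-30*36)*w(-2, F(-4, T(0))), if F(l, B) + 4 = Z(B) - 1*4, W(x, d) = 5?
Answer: 16200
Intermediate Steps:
T(U) = 6
Z(G) = 0 (Z(G) = 0*5 = 0)
F(l, B) = -8 (F(l, B) = -4 + (0 - 1*4) = -4 + (0 - 4) = -4 - 4 = -8)
w(Y, S) = -19 - 2*Y (w(Y, S) = -3 - 2*((Y + 5) + 3) = -3 - 2*((5 + Y) + 3) = -3 - 2*(8 + Y) = -3 + (-16 - 2*Y) = -19 - 2*Y)
(-30*36)*w(-2, F(-4, T(0))) = (-30*36)*(-19 - 2*(-2)) = -1080*(-19 + 4) = -1080*(-15) = 16200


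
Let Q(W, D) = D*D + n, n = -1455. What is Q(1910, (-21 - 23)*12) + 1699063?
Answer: 1976392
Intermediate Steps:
Q(W, D) = -1455 + D² (Q(W, D) = D*D - 1455 = D² - 1455 = -1455 + D²)
Q(1910, (-21 - 23)*12) + 1699063 = (-1455 + ((-21 - 23)*12)²) + 1699063 = (-1455 + (-44*12)²) + 1699063 = (-1455 + (-528)²) + 1699063 = (-1455 + 278784) + 1699063 = 277329 + 1699063 = 1976392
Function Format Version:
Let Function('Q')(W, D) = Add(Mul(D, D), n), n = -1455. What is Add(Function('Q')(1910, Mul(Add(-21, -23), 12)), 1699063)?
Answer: 1976392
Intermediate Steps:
Function('Q')(W, D) = Add(-1455, Pow(D, 2)) (Function('Q')(W, D) = Add(Mul(D, D), -1455) = Add(Pow(D, 2), -1455) = Add(-1455, Pow(D, 2)))
Add(Function('Q')(1910, Mul(Add(-21, -23), 12)), 1699063) = Add(Add(-1455, Pow(Mul(Add(-21, -23), 12), 2)), 1699063) = Add(Add(-1455, Pow(Mul(-44, 12), 2)), 1699063) = Add(Add(-1455, Pow(-528, 2)), 1699063) = Add(Add(-1455, 278784), 1699063) = Add(277329, 1699063) = 1976392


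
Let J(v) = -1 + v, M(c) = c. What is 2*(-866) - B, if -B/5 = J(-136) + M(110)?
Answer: -1867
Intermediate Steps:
B = 135 (B = -5*((-1 - 136) + 110) = -5*(-137 + 110) = -5*(-27) = 135)
2*(-866) - B = 2*(-866) - 1*135 = -1732 - 135 = -1867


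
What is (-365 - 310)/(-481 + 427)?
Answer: 25/2 ≈ 12.500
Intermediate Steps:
(-365 - 310)/(-481 + 427) = -675/(-54) = -1/54*(-675) = 25/2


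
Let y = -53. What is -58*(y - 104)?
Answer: 9106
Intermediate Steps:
-58*(y - 104) = -58*(-53 - 104) = -58*(-157) = 9106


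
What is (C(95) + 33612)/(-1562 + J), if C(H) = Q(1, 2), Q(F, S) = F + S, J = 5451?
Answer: 33615/3889 ≈ 8.6436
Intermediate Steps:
C(H) = 3 (C(H) = 1 + 2 = 3)
(C(95) + 33612)/(-1562 + J) = (3 + 33612)/(-1562 + 5451) = 33615/3889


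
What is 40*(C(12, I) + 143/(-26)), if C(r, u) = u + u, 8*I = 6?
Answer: -160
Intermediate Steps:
I = ¾ (I = (⅛)*6 = ¾ ≈ 0.75000)
C(r, u) = 2*u
40*(C(12, I) + 143/(-26)) = 40*(2*(¾) + 143/(-26)) = 40*(3/2 + 143*(-1/26)) = 40*(3/2 - 11/2) = 40*(-4) = -160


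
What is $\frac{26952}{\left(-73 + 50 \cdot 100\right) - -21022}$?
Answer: $\frac{26952}{25949} \approx 1.0387$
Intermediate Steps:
$\frac{26952}{\left(-73 + 50 \cdot 100\right) - -21022} = \frac{26952}{\left(-73 + 5000\right) + 21022} = \frac{26952}{4927 + 21022} = \frac{26952}{25949}$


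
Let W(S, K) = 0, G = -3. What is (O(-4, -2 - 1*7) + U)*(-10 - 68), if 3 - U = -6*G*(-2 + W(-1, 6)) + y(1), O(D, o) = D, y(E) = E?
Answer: -2652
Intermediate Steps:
U = 38 (U = 3 - (-(-18)*(-2 + 0) + 1) = 3 - (-(-18)*(-2) + 1) = 3 - (-6*6 + 1) = 3 - (-36 + 1) = 3 - 1*(-35) = 3 + 35 = 38)
(O(-4, -2 - 1*7) + U)*(-10 - 68) = (-4 + 38)*(-10 - 68) = 34*(-78) = -2652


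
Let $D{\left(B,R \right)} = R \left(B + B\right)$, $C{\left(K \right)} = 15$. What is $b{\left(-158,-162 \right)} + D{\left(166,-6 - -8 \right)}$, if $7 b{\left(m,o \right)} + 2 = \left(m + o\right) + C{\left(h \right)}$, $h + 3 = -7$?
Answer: $\frac{4341}{7} \approx 620.14$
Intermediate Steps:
$h = -10$ ($h = -3 - 7 = -10$)
$D{\left(B,R \right)} = 2 B R$ ($D{\left(B,R \right)} = R 2 B = 2 B R$)
$b{\left(m,o \right)} = \frac{13}{7} + \frac{m}{7} + \frac{o}{7}$ ($b{\left(m,o \right)} = - \frac{2}{7} + \frac{\left(m + o\right) + 15}{7} = - \frac{2}{7} + \frac{15 + m + o}{7} = - \frac{2}{7} + \left(\frac{15}{7} + \frac{m}{7} + \frac{o}{7}\right) = \frac{13}{7} + \frac{m}{7} + \frac{o}{7}$)
$b{\left(-158,-162 \right)} + D{\left(166,-6 - -8 \right)} = \left(\frac{13}{7} + \frac{1}{7} \left(-158\right) + \frac{1}{7} \left(-162\right)\right) + 2 \cdot 166 \left(-6 - -8\right) = \left(\frac{13}{7} - \frac{158}{7} - \frac{162}{7}\right) + 2 \cdot 166 \left(-6 + 8\right) = - \frac{307}{7} + 2 \cdot 166 \cdot 2 = - \frac{307}{7} + 664 = \frac{4341}{7}$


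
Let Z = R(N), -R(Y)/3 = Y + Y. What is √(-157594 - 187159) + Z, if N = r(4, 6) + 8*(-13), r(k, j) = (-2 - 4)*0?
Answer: 624 + I*√344753 ≈ 624.0 + 587.16*I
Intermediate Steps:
r(k, j) = 0 (r(k, j) = -6*0 = 0)
N = -104 (N = 0 + 8*(-13) = 0 - 104 = -104)
R(Y) = -6*Y (R(Y) = -3*(Y + Y) = -6*Y)
Z = 624 (Z = -6*(-104) = 624)
√(-157594 - 187159) + Z = √(-157594 - 187159) + 624 = √(-344753) + 624 = I*√344753 + 624 = 624 + I*√344753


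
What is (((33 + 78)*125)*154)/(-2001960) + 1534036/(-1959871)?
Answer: -241961102327/130786111572 ≈ -1.8501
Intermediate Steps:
(((33 + 78)*125)*154)/(-2001960) + 1534036/(-1959871) = ((111*125)*154)*(-1/2001960) + 1534036*(-1/1959871) = (13875*154)*(-1/2001960) - 1534036/1959871 = 2136750*(-1/2001960) - 1534036/1959871 = -71225/66732 - 1534036/1959871 = -241961102327/130786111572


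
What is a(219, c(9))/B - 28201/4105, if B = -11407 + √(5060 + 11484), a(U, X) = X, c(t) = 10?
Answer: -66718289481/9710422655 - 8*√1034/26020621 ≈ -6.8708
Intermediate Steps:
B = -11407 + 4*√1034 (B = -11407 + √16544 = -11407 + 4*√1034 ≈ -11278.)
a(219, c(9))/B - 28201/4105 = 10/(-11407 + 4*√1034) - 28201/4105 = -28201/4105 + 10/(-11407 + 4*√1034)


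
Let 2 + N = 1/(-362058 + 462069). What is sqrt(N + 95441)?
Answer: sqrt(954599977448130)/100011 ≈ 308.93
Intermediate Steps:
N = -200021/100011 (N = -2 + 1/(-362058 + 462069) = -2 + 1/100011 = -200021/100011 ≈ -2.0000)
sqrt(N + 95441) = sqrt(-200021/100011 + 95441) = sqrt(9544949830/100011) = sqrt(954599977448130)/100011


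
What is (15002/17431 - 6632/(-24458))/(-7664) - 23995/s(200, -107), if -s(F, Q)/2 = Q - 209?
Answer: -306253610805091/8066327533859 ≈ -37.967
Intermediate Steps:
s(F, Q) = 418 - 2*Q (s(F, Q) = -2*(Q - 209) = -2*(-209 + Q) = 418 - 2*Q)
(15002/17431 - 6632/(-24458))/(-7664) - 23995/s(200, -107) = (15002/17431 - 6632/(-24458))/(-7664) - 23995/(418 - 2*(-107)) = (15002*(1/17431) - 6632*(-1/24458))*(-1/7664) - 23995/(418 + 214) = (15002/17431 + 3316/12229)*(-1/7664) - 23995/632 = (241260654/213163699)*(-1/7664) - 23995*1/632 = -120630327/816843294568 - 23995/632 = -306253610805091/8066327533859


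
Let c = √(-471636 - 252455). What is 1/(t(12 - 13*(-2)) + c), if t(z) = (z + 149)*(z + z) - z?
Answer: 14174/201626367 - I*√724091/201626367 ≈ 7.0298e-5 - 4.2204e-6*I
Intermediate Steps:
c = I*√724091 (c = √(-724091) = I*√724091 ≈ 850.94*I)
t(z) = -z + 2*z*(149 + z) (t(z) = (149 + z)*(2*z) - z = 2*z*(149 + z) - z = -z + 2*z*(149 + z))
1/(t(12 - 13*(-2)) + c) = 1/((12 - 13*(-2))*(297 + 2*(12 - 13*(-2))) + I*√724091) = 1/((12 + 26)*(297 + 2*(12 + 26)) + I*√724091) = 1/(38*(297 + 2*38) + I*√724091) = 1/(38*(297 + 76) + I*√724091) = 1/(38*373 + I*√724091) = 1/(14174 + I*√724091)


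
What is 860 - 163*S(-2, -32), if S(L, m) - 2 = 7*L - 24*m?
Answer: -122368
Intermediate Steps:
S(L, m) = 2 - 24*m + 7*L (S(L, m) = 2 + (7*L - 24*m) = 2 + (-24*m + 7*L) = 2 - 24*m + 7*L)
860 - 163*S(-2, -32) = 860 - 163*(2 - 24*(-32) + 7*(-2)) = 860 - 163*(2 + 768 - 14) = 860 - 163*756 = 860 - 123228 = -122368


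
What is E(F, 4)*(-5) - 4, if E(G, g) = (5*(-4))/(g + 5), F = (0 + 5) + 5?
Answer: 64/9 ≈ 7.1111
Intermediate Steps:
F = 10 (F = 5 + 5 = 10)
E(G, g) = -20/(5 + g)
E(F, 4)*(-5) - 4 = -20/(5 + 4)*(-5) - 4 = -20/9*(-5) - 4 = 100/9 - 4 = 64/9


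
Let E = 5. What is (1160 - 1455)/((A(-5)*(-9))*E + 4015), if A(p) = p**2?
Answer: -59/578 ≈ -0.10208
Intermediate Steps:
(1160 - 1455)/((A(-5)*(-9))*E + 4015) = (1160 - 1455)/(((-5)**2*(-9))*5 + 4015) = -295/((25*(-9))*5 + 4015) = -295/(-225*5 + 4015) = -295/(-1125 + 4015) = -295/2890 = -295*1/2890 = -59/578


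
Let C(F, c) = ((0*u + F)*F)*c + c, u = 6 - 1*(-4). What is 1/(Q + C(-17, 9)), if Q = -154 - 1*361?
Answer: 1/2095 ≈ 0.00047733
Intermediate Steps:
u = 10 (u = 6 + 4 = 10)
C(F, c) = c + c*F**2 (C(F, c) = ((0*10 + F)*F)*c + c = ((0 + F)*F)*c + c = (F*F)*c + c = F**2*c + c = c*F**2 + c = c + c*F**2)
Q = -515 (Q = -154 - 361 = -515)
1/(Q + C(-17, 9)) = 1/(-515 + 9*(1 + (-17)**2)) = 1/(-515 + 9*(1 + 289)) = 1/(-515 + 9*290) = 1/(-515 + 2610) = 1/2095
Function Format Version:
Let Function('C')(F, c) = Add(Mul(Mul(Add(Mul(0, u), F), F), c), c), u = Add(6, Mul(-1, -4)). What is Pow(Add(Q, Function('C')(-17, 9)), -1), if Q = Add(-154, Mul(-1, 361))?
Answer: Rational(1, 2095) ≈ 0.00047733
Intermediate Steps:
u = 10 (u = Add(6, 4) = 10)
Function('C')(F, c) = Add(c, Mul(c, Pow(F, 2))) (Function('C')(F, c) = Add(Mul(Mul(Add(Mul(0, 10), F), F), c), c) = Add(Mul(Mul(Add(0, F), F), c), c) = Add(Mul(Mul(F, F), c), c) = Add(Mul(Pow(F, 2), c), c) = Add(Mul(c, Pow(F, 2)), c) = Add(c, Mul(c, Pow(F, 2))))
Q = -515 (Q = Add(-154, -361) = -515)
Pow(Add(Q, Function('C')(-17, 9)), -1) = Pow(Add(-515, Mul(9, Add(1, Pow(-17, 2)))), -1) = Pow(Add(-515, Mul(9, Add(1, 289))), -1) = Pow(Add(-515, Mul(9, 290)), -1) = Pow(Add(-515, 2610), -1) = Pow(2095, -1) = Rational(1, 2095)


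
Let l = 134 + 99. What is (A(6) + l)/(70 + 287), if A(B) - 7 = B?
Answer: 82/119 ≈ 0.68908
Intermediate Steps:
l = 233
A(B) = 7 + B
(A(6) + l)/(70 + 287) = ((7 + 6) + 233)/(70 + 287) = (13 + 233)/357 = 246*(1/357) = 82/119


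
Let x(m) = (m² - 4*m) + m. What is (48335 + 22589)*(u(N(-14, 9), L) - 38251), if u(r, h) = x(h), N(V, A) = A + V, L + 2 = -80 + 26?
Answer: -2478581028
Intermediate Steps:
L = -56 (L = -2 + (-80 + 26) = -2 - 54 = -56)
x(m) = m² - 3*m
u(r, h) = h*(-3 + h)
(48335 + 22589)*(u(N(-14, 9), L) - 38251) = (48335 + 22589)*(-56*(-3 - 56) - 38251) = 70924*(-56*(-59) - 38251) = 70924*(3304 - 38251) = 70924*(-34947) = -2478581028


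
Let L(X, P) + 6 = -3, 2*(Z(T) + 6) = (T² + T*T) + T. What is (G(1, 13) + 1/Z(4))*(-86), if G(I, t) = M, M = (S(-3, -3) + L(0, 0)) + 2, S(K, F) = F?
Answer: 5117/6 ≈ 852.83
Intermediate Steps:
Z(T) = -6 + T² + T/2 (Z(T) = -6 + ((T² + T*T) + T)/2 = -6 + ((T² + T²) + T)/2 = -6 + (2*T² + T)/2 = -6 + (T + 2*T²)/2 = -6 + (T² + T/2) = -6 + T² + T/2)
L(X, P) = -9 (L(X, P) = -6 - 3 = -9)
M = -10 (M = (-3 - 9) + 2 = -12 + 2 = -10)
G(I, t) = -10
(G(1, 13) + 1/Z(4))*(-86) = (-10 + 1/(-6 + 4² + (½)*4))*(-86) = (-10 + 1/(-6 + 16 + 2))*(-86) = (-10 + 1/12)*(-86) = -119/12*(-86) = 5117/6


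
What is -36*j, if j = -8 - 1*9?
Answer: 612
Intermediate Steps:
j = -17 (j = -8 - 9 = -17)
-36*j = -36*(-17) = 612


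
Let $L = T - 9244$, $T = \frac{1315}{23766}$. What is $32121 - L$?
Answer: $\frac{983079275}{23766} \approx 41365.0$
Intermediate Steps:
$T = \frac{1315}{23766}$ ($T = 1315 \cdot \frac{1}{23766} = \frac{1315}{23766} \approx 0.055331$)
$L = - \frac{219691589}{23766}$ ($L = \frac{1315}{23766} - 9244 = - \frac{219691589}{23766} \approx -9243.9$)
$32121 - L = 32121 - - \frac{219691589}{23766} = 32121 + \frac{219691589}{23766} = \frac{983079275}{23766}$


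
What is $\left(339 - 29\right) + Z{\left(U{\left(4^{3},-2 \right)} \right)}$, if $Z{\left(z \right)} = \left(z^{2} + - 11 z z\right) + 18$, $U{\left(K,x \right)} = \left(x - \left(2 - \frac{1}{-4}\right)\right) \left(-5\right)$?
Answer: $- \frac{33501}{8} \approx -4187.6$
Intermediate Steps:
$U{\left(K,x \right)} = \frac{45}{4} - 5 x$ ($U{\left(K,x \right)} = \left(x - \frac{9}{4}\right) \left(-5\right) = \left(- \frac{9}{4} + x\right) \left(-5\right) = \frac{45}{4} - 5 x$)
$Z{\left(z \right)} = 18 - 10 z^{2}$ ($Z{\left(z \right)} = \left(z^{2} - 11 z^{2}\right) + 18 = - 10 z^{2} + 18 = 18 - 10 z^{2}$)
$\left(339 - 29\right) + Z{\left(U{\left(4^{3},-2 \right)} \right)} = \left(339 - 29\right) + \left(18 - 10 \left(\frac{45}{4} - -10\right)^{2}\right) = 310 + \left(18 - 10 \left(\frac{45}{4} + 10\right)^{2}\right) = 310 + \left(18 - 10 \left(\frac{85}{4}\right)^{2}\right) = 310 + \left(18 - \frac{36125}{8}\right) = 310 - \frac{35981}{8} = - \frac{33501}{8}$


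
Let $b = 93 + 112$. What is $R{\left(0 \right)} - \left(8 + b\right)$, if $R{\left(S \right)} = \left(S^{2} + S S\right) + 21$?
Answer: $-192$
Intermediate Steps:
$b = 205$
$R{\left(S \right)} = 21 + 2 S^{2}$ ($R{\left(S \right)} = \left(S^{2} + S^{2}\right) + 21 = 2 S^{2} + 21 = 21 + 2 S^{2}$)
$R{\left(0 \right)} - \left(8 + b\right) = \left(21 + 2 \cdot 0^{2}\right) - \left(8 + 205\right) = \left(21 + 2 \cdot 0\right) - 213 = \left(21 + 0\right) - 213 = 21 - 213 = -192$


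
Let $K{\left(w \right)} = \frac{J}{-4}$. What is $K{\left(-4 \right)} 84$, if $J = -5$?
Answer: $105$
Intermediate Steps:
$K{\left(w \right)} = \frac{5}{4}$ ($K{\left(w \right)} = - \frac{5}{-4} = \left(-5\right) \left(- \frac{1}{4}\right) = \frac{5}{4}$)
$K{\left(-4 \right)} 84 = \frac{5}{4} \cdot 84 = 105$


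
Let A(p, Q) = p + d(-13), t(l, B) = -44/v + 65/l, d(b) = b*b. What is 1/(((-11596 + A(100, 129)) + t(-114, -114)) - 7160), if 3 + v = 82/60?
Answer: -5586/103121087 ≈ -5.4169e-5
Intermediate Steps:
v = -49/30 (v = -3 + 82/60 = -3 + 82*(1/60) = -3 + 41/30 = -49/30 ≈ -1.6333)
d(b) = b**2
t(l, B) = 1320/49 + 65/l (t(l, B) = -44/(-49/30) + 65/l = -44*(-30/49) + 65/l = 1320/49 + 65/l)
A(p, Q) = 169 + p (A(p, Q) = p + (-13)**2 = p + 169 = 169 + p)
1/(((-11596 + A(100, 129)) + t(-114, -114)) - 7160) = 1/(((-11596 + (169 + 100)) + (1320/49 + 65/(-114))) - 7160) = 1/(((-11596 + 269) + (1320/49 + 65*(-1/114))) - 7160) = 1/((-11327 + (1320/49 - 65/114)) - 7160) = 1/((-11327 + 147295/5586) - 7160) = 1/(-63125327/5586 - 7160) = 1/(-103121087/5586) = -5586/103121087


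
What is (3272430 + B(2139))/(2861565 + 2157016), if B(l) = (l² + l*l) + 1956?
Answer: 12425028/5018581 ≈ 2.4758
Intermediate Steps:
B(l) = 1956 + 2*l² (B(l) = (l² + l²) + 1956 = 2*l² + 1956 = 1956 + 2*l²)
(3272430 + B(2139))/(2861565 + 2157016) = (3272430 + (1956 + 2*2139²))/(2861565 + 2157016) = (3272430 + (1956 + 2*4575321))/5018581 = (3272430 + (1956 + 9150642))*(1/5018581) = (3272430 + 9152598)*(1/5018581) = 12425028*(1/5018581) = 12425028/5018581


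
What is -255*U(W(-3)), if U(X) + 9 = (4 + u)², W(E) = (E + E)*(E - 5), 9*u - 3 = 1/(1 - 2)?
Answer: -60775/27 ≈ -2250.9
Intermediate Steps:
u = 2/9 (u = ⅓ + 1/(9*(1 - 2)) = ⅓ + (⅑)/(-1) = ⅓ + (⅑)*(-1) = ⅓ - ⅑ = 2/9 ≈ 0.22222)
W(E) = 2*E*(-5 + E) (W(E) = (2*E)*(-5 + E) = 2*E*(-5 + E))
U(X) = 715/81 (U(X) = -9 + (4 + 2/9)² = -9 + (38/9)² = -9 + 1444/81 = 715/81)
-255*U(W(-3)) = -255*715/81 = -60775/27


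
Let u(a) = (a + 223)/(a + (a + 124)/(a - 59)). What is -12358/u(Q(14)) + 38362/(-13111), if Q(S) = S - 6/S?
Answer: -637130630203/1150726248 ≈ -553.68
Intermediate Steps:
u(a) = (223 + a)/(a + (124 + a)/(-59 + a))
-12358/u(Q(14)) + 38362/(-13111) = -12358*(124 + (14 - 6/14)² - 58*(14 - 6/14))/(-13157 + (14 - 6/14)² + 164*(14 - 6/14)) + 38362/(-13111) = -12358*(124 + (14 - 6*1/14)² - 58*(14 - 6*1/14))/(-13157 + (14 - 6*1/14)² + 164*(14 - 6*1/14)) + 38362*(-1/13111) = -12358*(124 + (14 - 3/7)² - 58*(14 - 3/7))/(-13157 + (14 - 3/7)² + 164*(14 - 3/7)) - 38362/13111 = -12358*(124 + (95/7)² - 58*95/7)/(-13157 + (95/7)² + 164*(95/7)) - 38362/13111 = -12358*(124 + 9025/49 - 5510/7)/(-13157 + 9025/49 + 15580/7) - 38362/13111 = -12358/(-526608/49/(-23469/49)) - 38362/13111 = -12358/((-49/23469*(-526608/49))) - 38362/13111 = -12358/175536/7823 - 38362/13111 = -12358*7823/175536 - 38362/13111 = -48338317/87768 - 38362/13111 = -637130630203/1150726248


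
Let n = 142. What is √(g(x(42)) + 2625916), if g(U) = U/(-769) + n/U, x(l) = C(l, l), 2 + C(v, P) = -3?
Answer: √38821188021715/3845 ≈ 1620.5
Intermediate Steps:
C(v, P) = -5 (C(v, P) = -2 - 3 = -5)
x(l) = -5
g(U) = 142/U - U/769 (g(U) = U/(-769) + 142/U = U*(-1/769) + 142/U = -U/769 + 142/U = 142/U - U/769)
√(g(x(42)) + 2625916) = √((142/(-5) - 1/769*(-5)) + 2625916) = √((142*(-⅕) + 5/769) + 2625916) = √((-142/5 + 5/769) + 2625916) = √(-109173/3845 + 2625916) = √(10096537847/3845) = √38821188021715/3845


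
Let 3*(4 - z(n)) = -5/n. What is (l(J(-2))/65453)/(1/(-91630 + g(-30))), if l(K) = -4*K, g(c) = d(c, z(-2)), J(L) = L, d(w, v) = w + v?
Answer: -2199764/196359 ≈ -11.203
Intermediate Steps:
z(n) = 4 + 5/(3*n) (z(n) = 4 - (-5)/(3*n) = 4 + 5/(3*n))
d(w, v) = v + w
g(c) = 19/6 + c (g(c) = (4 + (5/3)/(-2)) + c = (4 + (5/3)*(-½)) + c = (4 - ⅚) + c = 19/6 + c)
(l(J(-2))/65453)/(1/(-91630 + g(-30))) = (-4*(-2)/65453)/(1/(-91630 + (19/6 - 30))) = (8*(1/65453))/(1/(-91630 - 161/6)) = 8/(65453*(1/(-549941/6))) = 8/(65453*(-6/549941)) = (8/65453)*(-549941/6) = -2199764/196359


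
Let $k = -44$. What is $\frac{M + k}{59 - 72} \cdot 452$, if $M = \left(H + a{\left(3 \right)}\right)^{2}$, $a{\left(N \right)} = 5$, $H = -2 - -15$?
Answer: $- \frac{126560}{13} \approx -9735.4$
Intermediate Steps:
$H = 13$ ($H = -2 + 15 = 13$)
$M = 324$ ($M = \left(13 + 5\right)^{2} = 18^{2} = 324$)
$\frac{M + k}{59 - 72} \cdot 452 = \frac{324 - 44}{59 - 72} \cdot 452 = \frac{280}{-13} \cdot 452 = 280 \left(- \frac{1}{13}\right) 452 = \left(- \frac{280}{13}\right) 452 = - \frac{126560}{13}$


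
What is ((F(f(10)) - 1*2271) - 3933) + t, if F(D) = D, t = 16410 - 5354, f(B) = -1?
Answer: 4851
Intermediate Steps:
t = 11056
((F(f(10)) - 1*2271) - 3933) + t = ((-1 - 1*2271) - 3933) + 11056 = ((-1 - 2271) - 3933) + 11056 = (-2272 - 3933) + 11056 = -6205 + 11056 = 4851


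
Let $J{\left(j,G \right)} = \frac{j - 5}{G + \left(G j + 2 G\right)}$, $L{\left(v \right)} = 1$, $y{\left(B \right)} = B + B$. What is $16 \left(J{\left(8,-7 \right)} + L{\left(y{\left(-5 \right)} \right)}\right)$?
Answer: $\frac{1184}{77} \approx 15.377$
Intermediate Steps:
$y{\left(B \right)} = 2 B$
$J{\left(j,G \right)} = \frac{-5 + j}{3 G + G j}$ ($J{\left(j,G \right)} = \frac{-5 + j}{G + \left(2 G + G j\right)} = \frac{-5 + j}{3 G + G j}$)
$16 \left(J{\left(8,-7 \right)} + L{\left(y{\left(-5 \right)} \right)}\right) = 16 \left(\frac{-5 + 8}{\left(-7\right) \left(3 + 8\right)} + 1\right) = 16 \left(\left(- \frac{1}{7}\right) \frac{1}{11} \cdot 3 + 1\right) = 16 \left(- \frac{3}{77} + 1\right) = 16 \cdot \frac{74}{77} = \frac{1184}{77}$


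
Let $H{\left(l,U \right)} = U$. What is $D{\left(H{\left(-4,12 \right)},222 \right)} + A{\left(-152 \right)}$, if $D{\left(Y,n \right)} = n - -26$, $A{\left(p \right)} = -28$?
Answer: $220$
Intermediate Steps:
$D{\left(Y,n \right)} = 26 + n$ ($D{\left(Y,n \right)} = n + 26 = 26 + n$)
$D{\left(H{\left(-4,12 \right)},222 \right)} + A{\left(-152 \right)} = \left(26 + 222\right) - 28 = 248 - 28 = 220$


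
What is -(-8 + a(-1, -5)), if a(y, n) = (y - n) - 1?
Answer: 5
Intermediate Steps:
a(y, n) = -1 + y - n
-(-8 + a(-1, -5)) = -(-8 + (-1 - 1 - 1*(-5))) = -(-8 + (-1 - 1 + 5)) = -(-8 + 3) = -1*(-5) = 5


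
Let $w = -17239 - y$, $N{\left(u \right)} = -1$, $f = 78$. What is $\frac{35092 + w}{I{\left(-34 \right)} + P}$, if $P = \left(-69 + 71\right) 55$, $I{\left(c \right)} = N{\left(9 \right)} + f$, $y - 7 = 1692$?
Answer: $\frac{16154}{187} \approx 86.385$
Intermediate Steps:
$y = 1699$ ($y = 7 + 1692 = 1699$)
$I{\left(c \right)} = 77$ ($I{\left(c \right)} = -1 + 78 = 77$)
$P = 110$ ($P = 2 \cdot 55 = 110$)
$w = -18938$ ($w = -17239 - 1699 = -18938$)
$\frac{35092 + w}{I{\left(-34 \right)} + P} = \frac{35092 - 18938}{77 + 110} = \frac{16154}{187}$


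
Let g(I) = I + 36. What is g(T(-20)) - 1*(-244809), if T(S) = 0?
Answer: 244845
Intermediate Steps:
g(I) = 36 + I
g(T(-20)) - 1*(-244809) = (36 + 0) - 1*(-244809) = 36 + 244809 = 244845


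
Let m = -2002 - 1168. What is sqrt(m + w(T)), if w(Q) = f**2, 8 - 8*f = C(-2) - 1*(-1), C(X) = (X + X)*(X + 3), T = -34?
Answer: I*sqrt(202759)/8 ≈ 56.286*I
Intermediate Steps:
C(X) = 2*X*(3 + X) (C(X) = (2*X)*(3 + X) = 2*X*(3 + X))
f = 11/8 (f = 1 - (2*(-2)*(3 - 2) - 1*(-1))/8 = 1 - (2*(-2)*1 + 1)/8 = 1 - (-4 + 1)/8 = 1 - 1/8*(-3) = 1 + 3/8 = 11/8 ≈ 1.3750)
m = -3170
w(Q) = 121/64 (w(Q) = (11/8)**2 = 121/64)
sqrt(m + w(T)) = sqrt(-3170 + 121/64) = sqrt(-202759/64) = I*sqrt(202759)/8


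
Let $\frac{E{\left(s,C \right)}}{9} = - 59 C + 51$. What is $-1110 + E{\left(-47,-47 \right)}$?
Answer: $24306$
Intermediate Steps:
$E{\left(s,C \right)} = 459 - 531 C$ ($E{\left(s,C \right)} = 9 \left(- 59 C + 51\right) = 9 \left(51 - 59 C\right) = 459 - 531 C$)
$-1110 + E{\left(-47,-47 \right)} = -1110 + \left(459 - -24957\right) = -1110 + \left(459 + 24957\right) = -1110 + 25416 = 24306$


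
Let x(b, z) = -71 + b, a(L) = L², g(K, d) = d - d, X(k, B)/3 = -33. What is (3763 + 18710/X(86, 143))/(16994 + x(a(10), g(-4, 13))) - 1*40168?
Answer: -67693852709/1685277 ≈ -40168.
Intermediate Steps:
X(k, B) = -99 (X(k, B) = 3*(-33) = -99)
g(K, d) = 0
(3763 + 18710/X(86, 143))/(16994 + x(a(10), g(-4, 13))) - 1*40168 = (3763 + 18710/(-99))/(16994 + (-71 + 10²)) - 1*40168 = (3763 + 18710*(-1/99))/(16994 + (-71 + 100)) - 40168 = (3763 - 18710/99)/(16994 + 29) - 40168 = (353827/99)/17023 - 40168 = (353827/99)*(1/17023) - 40168 = 353827/1685277 - 40168 = -67693852709/1685277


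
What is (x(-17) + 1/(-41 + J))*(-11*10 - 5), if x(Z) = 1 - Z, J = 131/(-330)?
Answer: -28240320/13661 ≈ -2067.2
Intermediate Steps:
J = -131/330 (J = 131*(-1/330) = -131/330 ≈ -0.39697)
(x(-17) + 1/(-41 + J))*(-11*10 - 5) = ((1 - 1*(-17)) + 1/(-41 - 131/330))*(-11*10 - 5) = ((1 + 17) + 1/(-13661/330))*(-110 - 5) = (18 - 330/13661)*(-115) = (245568/13661)*(-115) = -28240320/13661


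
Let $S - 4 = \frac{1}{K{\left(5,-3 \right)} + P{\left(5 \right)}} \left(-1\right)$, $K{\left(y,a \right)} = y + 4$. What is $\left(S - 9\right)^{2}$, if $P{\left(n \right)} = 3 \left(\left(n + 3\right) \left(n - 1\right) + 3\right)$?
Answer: $\frac{326041}{12996} \approx 25.088$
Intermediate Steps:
$K{\left(y,a \right)} = 4 + y$
$P{\left(n \right)} = 9 + 3 \left(-1 + n\right) \left(3 + n\right)$ ($P{\left(n \right)} = 3 \left(\left(3 + n\right) \left(-1 + n\right) + 3\right) = 3 \left(\left(-1 + n\right) \left(3 + n\right) + 3\right) = 3 \left(3 + \left(-1 + n\right) \left(3 + n\right)\right) = 9 + 3 \left(-1 + n\right) \left(3 + n\right)$)
$S = \frac{455}{114}$ ($S = 4 + \frac{1}{\left(4 + 5\right) + 3 \cdot 5 \left(2 + 5\right)} \left(-1\right) = 4 + \frac{1}{9 + 3 \cdot 5 \cdot 7} \left(-1\right) = 4 + \frac{1}{9 + 105} \left(-1\right) = 4 + \frac{1}{114} \left(-1\right) = 4 - \frac{1}{114} = \frac{455}{114} \approx 3.9912$)
$\left(S - 9\right)^{2} = \left(\frac{455}{114} - 9\right)^{2} = \left(- \frac{571}{114}\right)^{2} = \frac{326041}{12996}$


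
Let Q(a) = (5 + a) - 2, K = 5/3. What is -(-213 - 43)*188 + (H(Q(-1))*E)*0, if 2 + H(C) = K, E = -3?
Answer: 48128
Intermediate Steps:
K = 5/3 (K = 5*(1/3) = 5/3 ≈ 1.6667)
Q(a) = 3 + a
H(C) = -1/3 (H(C) = -2 + 5/3 = -1/3)
-(-213 - 43)*188 + (H(Q(-1))*E)*0 = -(-213 - 43)*188 - 1/3*(-3)*0 = -1*(-256)*188 + 1*0 = 256*188 + 0 = 48128 + 0 = 48128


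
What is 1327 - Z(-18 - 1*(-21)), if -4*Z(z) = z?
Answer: 5311/4 ≈ 1327.8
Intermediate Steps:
Z(z) = -z/4
1327 - Z(-18 - 1*(-21)) = 1327 - (-1)*(-18 - 1*(-21))/4 = 1327 - (-1)*(-18 + 21)/4 = 1327 - (-1)*3/4 = 1327 - 1*(-¾) = 1327 + ¾ = 5311/4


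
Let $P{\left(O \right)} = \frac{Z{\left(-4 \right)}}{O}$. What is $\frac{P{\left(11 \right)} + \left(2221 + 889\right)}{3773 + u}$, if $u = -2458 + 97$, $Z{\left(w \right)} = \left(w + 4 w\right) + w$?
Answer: $\frac{17093}{7766} \approx 2.201$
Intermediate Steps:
$Z{\left(w \right)} = 6 w$ ($Z{\left(w \right)} = 5 w + w = 6 w$)
$P{\left(O \right)} = - \frac{24}{O}$ ($P{\left(O \right)} = \frac{6 \left(-4\right)}{O} = - \frac{24}{O}$)
$u = -2361$
$\frac{P{\left(11 \right)} + \left(2221 + 889\right)}{3773 + u} = \frac{- \frac{24}{11} + \left(2221 + 889\right)}{3773 - 2361} = \frac{\left(-24\right) \frac{1}{11} + 3110}{1412} = \left(- \frac{24}{11} + 3110\right) \frac{1}{1412} = \frac{34186}{11} \cdot \frac{1}{1412} = \frac{17093}{7766}$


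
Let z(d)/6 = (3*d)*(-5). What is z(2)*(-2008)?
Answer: 361440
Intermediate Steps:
z(d) = -90*d (z(d) = 6*((3*d)*(-5)) = 6*(-15*d) = -90*d)
z(2)*(-2008) = -90*2*(-2008) = -180*(-2008) = 361440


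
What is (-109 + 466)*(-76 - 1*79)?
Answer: -55335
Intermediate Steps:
(-109 + 466)*(-76 - 1*79) = 357*(-76 - 79) = 357*(-155) = -55335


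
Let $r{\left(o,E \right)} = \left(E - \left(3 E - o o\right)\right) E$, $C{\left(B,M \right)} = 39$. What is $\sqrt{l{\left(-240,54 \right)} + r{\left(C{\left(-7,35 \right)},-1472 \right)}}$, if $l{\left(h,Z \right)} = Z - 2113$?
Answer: $i \sqrt{6574539} \approx 2564.1 i$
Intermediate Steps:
$l{\left(h,Z \right)} = -2113 + Z$
$r{\left(o,E \right)} = E \left(o^{2} - 2 E\right)$ ($r{\left(o,E \right)} = \left(E - \left(- o^{2} + 3 E\right)\right) E = \left(o^{2} - 2 E\right) E = E \left(o^{2} - 2 E\right)$)
$\sqrt{l{\left(-240,54 \right)} + r{\left(C{\left(-7,35 \right)},-1472 \right)}} = \sqrt{\left(-2113 + 54\right) - 1472 \left(39^{2} - -2944\right)} = \sqrt{-2059 - 1472 \left(1521 + 2944\right)} = \sqrt{-2059 - 6572480} = \sqrt{-6574539} = i \sqrt{6574539}$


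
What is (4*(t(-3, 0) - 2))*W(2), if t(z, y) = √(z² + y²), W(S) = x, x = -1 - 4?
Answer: -20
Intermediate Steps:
x = -5
W(S) = -5
t(z, y) = √(y² + z²)
(4*(t(-3, 0) - 2))*W(2) = (4*(√(0² + (-3)²) - 2))*(-5) = (4*(√(0 + 9) - 2))*(-5) = (4*(√9 - 2))*(-5) = (4*(3 - 2))*(-5) = (4*1)*(-5) = 4*(-5) = -20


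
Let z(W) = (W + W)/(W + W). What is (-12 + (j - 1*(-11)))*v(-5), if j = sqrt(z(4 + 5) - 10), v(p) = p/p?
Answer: -1 + 3*I ≈ -1.0 + 3.0*I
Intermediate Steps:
z(W) = 1 (z(W) = (2*W)/((2*W)) = (2*W)*(1/(2*W)) = 1)
v(p) = 1
j = 3*I (j = sqrt(1 - 10) = sqrt(-9) = 3*I ≈ 3.0*I)
(-12 + (j - 1*(-11)))*v(-5) = (-12 + (3*I - 1*(-11)))*1 = (-12 + (3*I + 11))*1 = (-12 + (11 + 3*I))*1 = (-1 + 3*I)*1 = -1 + 3*I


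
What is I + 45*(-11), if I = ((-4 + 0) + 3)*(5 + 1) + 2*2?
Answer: -497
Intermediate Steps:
I = -2 (I = (-4 + 3)*6 + 4 = -1*6 + 4 = -6 + 4 = -2)
I + 45*(-11) = -2 + 45*(-11) = -2 - 495 = -497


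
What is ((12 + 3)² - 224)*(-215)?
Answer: -215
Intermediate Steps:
((12 + 3)² - 224)*(-215) = (15² - 224)*(-215) = (225 - 224)*(-215) = 1*(-215) = -215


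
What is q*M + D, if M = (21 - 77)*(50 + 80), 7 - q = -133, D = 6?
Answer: -1019194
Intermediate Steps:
q = 140 (q = 7 - 1*(-133) = 7 + 133 = 140)
M = -7280 (M = -56*130 = -7280)
q*M + D = 140*(-7280) + 6 = -1019200 + 6 = -1019194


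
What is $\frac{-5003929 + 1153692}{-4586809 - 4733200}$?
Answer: $\frac{3850237}{9320009} \approx 0.41312$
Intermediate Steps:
$\frac{-5003929 + 1153692}{-4586809 - 4733200} = - \frac{3850237}{-9320009} = \left(-3850237\right) \left(- \frac{1}{9320009}\right) = \frac{3850237}{9320009}$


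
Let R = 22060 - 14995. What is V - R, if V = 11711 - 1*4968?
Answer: -322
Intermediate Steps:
V = 6743 (V = 11711 - 4968 = 6743)
R = 7065
V - R = 6743 - 1*7065 = 6743 - 7065 = -322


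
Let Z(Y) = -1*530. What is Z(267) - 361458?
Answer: -361988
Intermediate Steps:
Z(Y) = -530
Z(267) - 361458 = -530 - 361458 = -361988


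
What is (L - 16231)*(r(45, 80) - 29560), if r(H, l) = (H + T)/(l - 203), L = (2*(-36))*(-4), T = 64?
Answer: 57968572627/123 ≈ 4.7129e+8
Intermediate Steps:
L = 288 (L = -72*(-4) = 288)
r(H, l) = (64 + H)/(-203 + l) (r(H, l) = (H + 64)/(l - 203) = (64 + H)/(-203 + l))
(L - 16231)*(r(45, 80) - 29560) = (288 - 16231)*((64 + 45)/(-203 + 80) - 29560) = -15943*(109/(-123) - 29560) = -15943*(-1/123*109 - 29560) = -15943*(-109/123 - 29560) = -15943*(-3635989/123) = 57968572627/123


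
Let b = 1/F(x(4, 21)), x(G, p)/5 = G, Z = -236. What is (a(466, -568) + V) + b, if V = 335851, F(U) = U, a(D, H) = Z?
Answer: 6712301/20 ≈ 3.3562e+5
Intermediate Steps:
a(D, H) = -236
x(G, p) = 5*G
b = 1/20 (b = 1/(5*4) = 1/20 ≈ 0.050000)
(a(466, -568) + V) + b = (-236 + 335851) + 1/20 = 335615 + 1/20 = 6712301/20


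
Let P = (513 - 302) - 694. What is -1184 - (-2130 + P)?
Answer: 1429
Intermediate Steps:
P = -483 (P = 211 - 694 = -483)
-1184 - (-2130 + P) = -1184 - (-2130 - 483) = -1184 - 1*(-2613) = -1184 + 2613 = 1429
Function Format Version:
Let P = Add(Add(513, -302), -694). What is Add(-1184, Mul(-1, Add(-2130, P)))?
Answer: 1429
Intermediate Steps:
P = -483 (P = Add(211, -694) = -483)
Add(-1184, Mul(-1, Add(-2130, P))) = Add(-1184, Mul(-1, Add(-2130, -483))) = Add(-1184, Mul(-1, -2613)) = Add(-1184, 2613) = 1429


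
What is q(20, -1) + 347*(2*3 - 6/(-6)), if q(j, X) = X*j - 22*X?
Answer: 2431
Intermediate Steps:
q(j, X) = -22*X + X*j
q(20, -1) + 347*(2*3 - 6/(-6)) = -(-22 + 20) + 347*(2*3 - 6/(-6)) = -1*(-2) + 347*(6 - 6*(-1/6)) = 2 + 347*(6 + 1) = 2 + 347*7 = 2 + 2429 = 2431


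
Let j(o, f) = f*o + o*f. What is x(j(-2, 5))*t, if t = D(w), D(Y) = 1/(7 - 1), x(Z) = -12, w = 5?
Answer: -2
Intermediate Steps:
j(o, f) = 2*f*o (j(o, f) = f*o + f*o = 2*f*o)
D(Y) = ⅙ (D(Y) = 1/6 = ⅙)
t = ⅙ ≈ 0.16667
x(j(-2, 5))*t = -12*⅙ = -2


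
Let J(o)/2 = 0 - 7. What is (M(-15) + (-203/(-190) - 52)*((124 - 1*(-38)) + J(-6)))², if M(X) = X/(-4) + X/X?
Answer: 8194404332569/144400 ≈ 5.6748e+7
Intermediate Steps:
J(o) = -14 (J(o) = 2*(0 - 7) = 2*(-7) = -14)
M(X) = 1 - X/4 (M(X) = X*(-¼) + 1 = -X/4 + 1 = 1 - X/4)
(M(-15) + (-203/(-190) - 52)*((124 - 1*(-38)) + J(-6)))² = ((1 - ¼*(-15)) + (-203/(-190) - 52)*((124 - 1*(-38)) - 14))² = ((1 + 15/4) + (-203*(-1/190) - 52)*((124 + 38) - 14))² = (19/4 + (203/190 - 52)*(162 - 14))² = (19/4 - 9677/190*148)² = (19/4 - 716098/95)² = (-2862587/380)² = 8194404332569/144400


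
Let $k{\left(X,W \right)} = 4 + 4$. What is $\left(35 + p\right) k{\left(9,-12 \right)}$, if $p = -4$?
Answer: $248$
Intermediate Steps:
$k{\left(X,W \right)} = 8$
$\left(35 + p\right) k{\left(9,-12 \right)} = \left(35 - 4\right) 8 = 31 \cdot 8 = 248$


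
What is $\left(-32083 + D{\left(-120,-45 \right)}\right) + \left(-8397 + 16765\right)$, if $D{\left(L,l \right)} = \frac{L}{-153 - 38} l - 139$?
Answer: $- \frac{4561514}{191} \approx -23882.0$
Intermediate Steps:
$D{\left(L,l \right)} = -139 - \frac{L l}{191}$ ($D{\left(L,l \right)} = \frac{L}{-191} l - 139 = - \frac{L}{191} l - 139 = - \frac{L l}{191} - 139 = -139 - \frac{L l}{191}$)
$\left(-32083 + D{\left(-120,-45 \right)}\right) + \left(-8397 + 16765\right) = \left(-32083 - \left(139 - - \frac{5400}{191}\right)\right) + \left(-8397 + 16765\right) = \left(-32083 - \frac{31949}{191}\right) + 8368 = - \frac{6159802}{191} + 8368 = - \frac{4561514}{191}$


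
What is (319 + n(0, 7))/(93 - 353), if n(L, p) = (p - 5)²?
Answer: -323/260 ≈ -1.2423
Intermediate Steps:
n(L, p) = (-5 + p)²
(319 + n(0, 7))/(93 - 353) = (319 + (-5 + 7)²)/(93 - 353) = (319 + 2²)/(-260) = (319 + 4)*(-1/260) = 323*(-1/260) = -323/260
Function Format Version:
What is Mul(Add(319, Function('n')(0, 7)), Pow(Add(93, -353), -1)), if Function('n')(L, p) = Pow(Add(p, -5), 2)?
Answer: Rational(-323, 260) ≈ -1.2423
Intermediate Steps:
Function('n')(L, p) = Pow(Add(-5, p), 2)
Mul(Add(319, Function('n')(0, 7)), Pow(Add(93, -353), -1)) = Mul(Add(319, Pow(Add(-5, 7), 2)), Pow(Add(93, -353), -1)) = Mul(Add(319, Pow(2, 2)), Pow(-260, -1)) = Mul(Add(319, 4), Rational(-1, 260)) = Mul(323, Rational(-1, 260)) = Rational(-323, 260)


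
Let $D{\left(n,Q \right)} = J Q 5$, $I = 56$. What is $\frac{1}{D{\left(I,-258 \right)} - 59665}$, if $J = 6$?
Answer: $- \frac{1}{67405} \approx -1.4836 \cdot 10^{-5}$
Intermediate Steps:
$D{\left(n,Q \right)} = 30 Q$ ($D{\left(n,Q \right)} = 6 Q 5 = 30 Q$)
$\frac{1}{D{\left(I,-258 \right)} - 59665} = \frac{1}{30 \left(-258\right) - 59665} = \frac{1}{-7740 - 59665} = \frac{1}{-67405} = - \frac{1}{67405}$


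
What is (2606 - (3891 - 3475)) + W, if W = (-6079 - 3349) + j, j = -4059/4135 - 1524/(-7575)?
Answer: -15115840329/2088175 ≈ -7238.8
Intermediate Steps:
j = -1629679/2088175 (j = -4059*1/4135 - 1524*(-1/7575) = -4059/4135 + 508/2525 = -1629679/2088175 ≈ -0.78043)
W = -19688943579/2088175 (W = (-6079 - 3349) - 1629679/2088175 = -9428 - 1629679/2088175 = -19688943579/2088175 ≈ -9428.8)
(2606 - (3891 - 3475)) + W = (2606 - (3891 - 3475)) - 19688943579/2088175 = (2606 - 1*416) - 19688943579/2088175 = (2606 - 416) - 19688943579/2088175 = 2190 - 19688943579/2088175 = -15115840329/2088175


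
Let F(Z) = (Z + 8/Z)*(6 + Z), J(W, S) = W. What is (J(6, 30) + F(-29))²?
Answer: 388129401/841 ≈ 4.6151e+5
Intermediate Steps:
F(Z) = (6 + Z)*(Z + 8/Z)
(J(6, 30) + F(-29))² = (6 + (8 + (-29)² + 6*(-29) + 48/(-29)))² = (6 + (8 + 841 - 174 + 48*(-1/29)))² = (6 + (8 + 841 - 174 - 48/29))² = (6 + 19527/29)² = (19701/29)² = 388129401/841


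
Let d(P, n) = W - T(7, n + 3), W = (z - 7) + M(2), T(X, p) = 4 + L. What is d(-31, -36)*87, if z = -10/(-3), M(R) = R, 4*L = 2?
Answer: -1073/2 ≈ -536.50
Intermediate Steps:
L = ½ (L = (¼)*2 = ½ ≈ 0.50000)
z = 10/3 (z = -10*(-⅓) = 10/3 ≈ 3.3333)
T(X, p) = 9/2 (T(X, p) = 4 + ½ = 9/2)
W = -5/3 (W = (10/3 - 7) + 2 = -11/3 + 2 = -5/3 ≈ -1.6667)
d(P, n) = -37/6 (d(P, n) = -5/3 - 1*9/2 = -5/3 - 9/2 = -37/6)
d(-31, -36)*87 = -37/6*87 = -1073/2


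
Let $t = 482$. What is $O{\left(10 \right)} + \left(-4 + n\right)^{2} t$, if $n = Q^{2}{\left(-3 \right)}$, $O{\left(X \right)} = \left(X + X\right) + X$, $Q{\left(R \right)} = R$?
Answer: $12080$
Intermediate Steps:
$O{\left(X \right)} = 3 X$ ($O{\left(X \right)} = 2 X + X = 3 X$)
$n = 9$ ($n = \left(-3\right)^{2} = 9$)
$O{\left(10 \right)} + \left(-4 + n\right)^{2} t = 3 \cdot 10 + \left(-4 + 9\right)^{2} \cdot 482 = 30 + 5^{2} \cdot 482 = 30 + 25 \cdot 482 = 30 + 12050 = 12080$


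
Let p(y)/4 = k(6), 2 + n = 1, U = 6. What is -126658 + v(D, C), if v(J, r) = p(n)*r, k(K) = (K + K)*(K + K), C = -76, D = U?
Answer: -170434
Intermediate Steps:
D = 6
n = -1 (n = -2 + 1 = -1)
k(K) = 4*K**2 (k(K) = (2*K)*(2*K) = 4*K**2)
p(y) = 576 (p(y) = 4*(4*6**2) = 4*(4*36) = 4*144 = 576)
v(J, r) = 576*r
-126658 + v(D, C) = -126658 + 576*(-76) = -126658 - 43776 = -170434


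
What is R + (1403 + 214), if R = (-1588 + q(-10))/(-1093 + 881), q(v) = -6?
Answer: 172199/106 ≈ 1624.5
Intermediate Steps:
R = 797/106 (R = (-1588 - 6)/(-1093 + 881) = -1594/(-212) = -1594*(-1/212) = 797/106 ≈ 7.5189)
R + (1403 + 214) = 797/106 + (1403 + 214) = 797/106 + 1617 = 172199/106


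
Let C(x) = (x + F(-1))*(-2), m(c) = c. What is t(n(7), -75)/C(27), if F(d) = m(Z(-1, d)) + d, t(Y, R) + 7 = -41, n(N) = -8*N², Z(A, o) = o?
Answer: 24/25 ≈ 0.96000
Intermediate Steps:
t(Y, R) = -48 (t(Y, R) = -7 - 41 = -48)
F(d) = 2*d (F(d) = d + d = 2*d)
C(x) = 4 - 2*x (C(x) = (x + 2*(-1))*(-2) = (x - 2)*(-2) = (-2 + x)*(-2) = 4 - 2*x)
t(n(7), -75)/C(27) = -48/(4 - 2*27) = -48/(4 - 54) = -48/(-50) = -48*(-1/50) = 24/25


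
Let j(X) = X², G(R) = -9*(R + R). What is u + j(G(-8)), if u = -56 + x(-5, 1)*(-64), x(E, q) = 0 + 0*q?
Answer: 20680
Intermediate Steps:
x(E, q) = 0 (x(E, q) = 0 + 0 = 0)
G(R) = -18*R
u = -56 (u = -56 + 0*(-64) = -56 + 0 = -56)
u + j(G(-8)) = -56 + (-18*(-8))² = -56 + 144² = -56 + 20736 = 20680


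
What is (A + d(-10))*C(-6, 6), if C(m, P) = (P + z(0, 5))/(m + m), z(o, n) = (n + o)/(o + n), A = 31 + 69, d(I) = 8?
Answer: -63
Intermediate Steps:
A = 100
z(o, n) = 1 (z(o, n) = (n + o)/(n + o) = 1)
C(m, P) = (1 + P)/(2*m) (C(m, P) = (P + 1)/(m + m) = (1 + P)/((2*m)) = (1 + P)*(1/(2*m)) = (1 + P)/(2*m))
(A + d(-10))*C(-6, 6) = (100 + 8)*((½)*(1 + 6)/(-6)) = 108*((½)*(-⅙)*7) = 108*(-7/12) = -63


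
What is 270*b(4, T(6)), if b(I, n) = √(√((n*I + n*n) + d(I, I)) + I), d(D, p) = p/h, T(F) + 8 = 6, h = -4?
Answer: 270*√(4 + I*√5) ≈ 559.32 + 145.72*I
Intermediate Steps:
T(F) = -2 (T(F) = -8 + 6 = -2)
d(D, p) = -p/4 (d(D, p) = p/(-4) = p*(-¼) = -p/4)
b(I, n) = √(I + √(n² - I/4 + I*n)) (b(I, n) = √(√((n*I + n*n) - I/4) + I) = √(√((I*n + n²) - I/4) + I) = √(√((n² + I*n) - I/4) + I) = √(√(n² - I/4 + I*n) + I) = √(I + √(n² - I/4 + I*n)))
270*b(4, T(6)) = 270*(√(2*√(-1*4 + 4*(-2)² + 4*4*(-2)) + 4*4)/2) = 270*(√(2*√(-4 + 4*4 - 32) + 16)/2) = 270*(√(2*√(-4 + 16 - 32) + 16)/2) = 270*(√(2*√(-20) + 16)/2) = 270*(√(2*(2*I*√5) + 16)/2) = 270*(√(4*I*√5 + 16)/2) = 270*(√(16 + 4*I*√5)/2) = 135*√(16 + 4*I*√5)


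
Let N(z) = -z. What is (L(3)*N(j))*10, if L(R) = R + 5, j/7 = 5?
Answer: -2800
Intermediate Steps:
j = 35 (j = 7*5 = 35)
L(R) = 5 + R
(L(3)*N(j))*10 = ((5 + 3)*(-1*35))*10 = (8*(-35))*10 = -280*10 = -2800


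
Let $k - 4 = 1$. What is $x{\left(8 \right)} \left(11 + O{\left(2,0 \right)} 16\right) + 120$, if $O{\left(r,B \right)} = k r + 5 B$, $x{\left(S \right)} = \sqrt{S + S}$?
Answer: $804$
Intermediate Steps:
$k = 5$ ($k = 4 + 1 = 5$)
$x{\left(S \right)} = \sqrt{2} \sqrt{S}$ ($x{\left(S \right)} = \sqrt{2 S} = \sqrt{2} \sqrt{S}$)
$O{\left(r,B \right)} = 5 B + 5 r$ ($O{\left(r,B \right)} = 5 r + 5 B = 5 B + 5 r$)
$x{\left(8 \right)} \left(11 + O{\left(2,0 \right)} 16\right) + 120 = \sqrt{2} \sqrt{8} \left(11 + \left(5 \cdot 0 + 5 \cdot 2\right) 16\right) + 120 = \sqrt{2} \cdot 2 \sqrt{2} \left(11 + \left(0 + 10\right) 16\right) + 120 = 4 \left(11 + 10 \cdot 16\right) + 120 = 4 \left(11 + 160\right) + 120 = 4 \cdot 171 + 120 = 684 + 120 = 804$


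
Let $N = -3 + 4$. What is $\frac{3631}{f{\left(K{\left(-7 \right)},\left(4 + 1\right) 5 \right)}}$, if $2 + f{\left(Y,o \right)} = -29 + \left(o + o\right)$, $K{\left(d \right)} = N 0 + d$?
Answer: $\frac{3631}{19} \approx 191.11$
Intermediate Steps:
$N = 1$
$K{\left(d \right)} = d$ ($K{\left(d \right)} = 1 \cdot 0 + d = 0 + d = d$)
$f{\left(Y,o \right)} = -31 + 2 o$ ($f{\left(Y,o \right)} = -2 + \left(-29 + \left(o + o\right)\right) = -2 + \left(-29 + 2 o\right) = -31 + 2 o$)
$\frac{3631}{f{\left(K{\left(-7 \right)},\left(4 + 1\right) 5 \right)}} = \frac{3631}{-31 + 2 \left(4 + 1\right) 5} = \frac{3631}{-31 + 2 \cdot 5 \cdot 5} = \frac{3631}{-31 + 2 \cdot 25} = \frac{3631}{-31 + 50} = \frac{3631}{19}$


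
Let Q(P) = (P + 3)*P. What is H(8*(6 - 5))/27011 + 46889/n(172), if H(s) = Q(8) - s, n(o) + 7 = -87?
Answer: -1266511259/2539034 ≈ -498.82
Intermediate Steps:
n(o) = -94 (n(o) = -7 - 87 = -94)
Q(P) = P*(3 + P) (Q(P) = (3 + P)*P = P*(3 + P))
H(s) = 88 - s (H(s) = 8*(3 + 8) - s = 8*11 - s = 88 - s)
H(8*(6 - 5))/27011 + 46889/n(172) = (88 - 8*(6 - 5))/27011 + 46889/(-94) = (88 - 8)*(1/27011) + 46889*(-1/94) = (88 - 1*8)*(1/27011) - 46889/94 = (88 - 8)*(1/27011) - 46889/94 = 80*(1/27011) - 46889/94 = 80/27011 - 46889/94 = -1266511259/2539034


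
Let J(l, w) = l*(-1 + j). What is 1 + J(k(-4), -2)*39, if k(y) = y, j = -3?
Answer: 625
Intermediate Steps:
J(l, w) = -4*l (J(l, w) = l*(-1 - 3) = l*(-4) = -4*l)
1 + J(k(-4), -2)*39 = 1 - 4*(-4)*39 = 1 + 16*39 = 1 + 624 = 625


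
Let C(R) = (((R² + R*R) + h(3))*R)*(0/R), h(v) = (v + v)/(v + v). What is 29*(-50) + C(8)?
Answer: -1450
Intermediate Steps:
h(v) = 1 (h(v) = (2*v)/((2*v)) = (2*v)*(1/(2*v)) = 1)
C(R) = 0 (C(R) = (((R² + R*R) + 1)*R)*(0/R) = (((R² + R²) + 1)*R)*0 = ((2*R² + 1)*R)*0 = ((1 + 2*R²)*R)*0 = (R*(1 + 2*R²))*0 = 0)
29*(-50) + C(8) = 29*(-50) + 0 = -1450 + 0 = -1450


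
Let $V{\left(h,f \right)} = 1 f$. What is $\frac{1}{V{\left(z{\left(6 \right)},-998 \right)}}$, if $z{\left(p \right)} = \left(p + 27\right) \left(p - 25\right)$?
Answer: $- \frac{1}{998} \approx -0.001002$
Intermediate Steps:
$z{\left(p \right)} = \left(-25 + p\right) \left(27 + p\right)$ ($z{\left(p \right)} = \left(27 + p\right) \left(-25 + p\right) = \left(-25 + p\right) \left(27 + p\right)$)
$V{\left(h,f \right)} = f$
$\frac{1}{V{\left(z{\left(6 \right)},-998 \right)}} = \frac{1}{-998} = - \frac{1}{998}$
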